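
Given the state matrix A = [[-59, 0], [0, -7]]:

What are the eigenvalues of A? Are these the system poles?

For diagonal matrix, eigenvalues are diagonal entries: λ₁ = -59, λ₂ = -7. Eigenvalues of A = system poles.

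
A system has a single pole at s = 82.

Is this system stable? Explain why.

Pole at s = 82 is in the right half-plane. Unstable.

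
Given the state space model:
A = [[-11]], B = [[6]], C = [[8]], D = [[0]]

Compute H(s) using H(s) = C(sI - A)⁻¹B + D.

(sI - A)⁻¹ = 1/(s + 11). H(s) = 8 × 6/(s + 11) + 0 = 48/(s + 11).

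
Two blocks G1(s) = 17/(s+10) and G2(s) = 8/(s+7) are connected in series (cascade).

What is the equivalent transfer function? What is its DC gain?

Series: multiply transfer functions. G_eq = 17/(s+10) × 8/(s+7) = 136/((s+10)(s+7)). DC gain = 136/(10×7) = 1.9429.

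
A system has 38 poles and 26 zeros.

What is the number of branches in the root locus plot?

Root locus has n branches where n = number of poles = 38.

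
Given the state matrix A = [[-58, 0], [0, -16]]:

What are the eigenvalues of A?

For diagonal matrix, eigenvalues are diagonal entries: λ₁ = -58, λ₂ = -16.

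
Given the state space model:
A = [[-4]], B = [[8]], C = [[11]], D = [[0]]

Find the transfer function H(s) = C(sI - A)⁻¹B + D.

(sI - A)⁻¹ = 1/(s + 4). H(s) = 11 × 8/(s + 4) + 0 = 88/(s + 4).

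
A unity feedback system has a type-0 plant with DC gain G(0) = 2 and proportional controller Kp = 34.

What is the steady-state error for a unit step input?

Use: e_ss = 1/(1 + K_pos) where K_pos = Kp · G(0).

K_pos = Kp · G(0) = 34 × 2 = 68. e_ss = 1/(1 + 68) = 0.0145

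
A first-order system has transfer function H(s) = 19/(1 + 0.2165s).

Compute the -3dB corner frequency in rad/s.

Corner frequency = 1/τ = 1/0.2165 = 4.619 rad/s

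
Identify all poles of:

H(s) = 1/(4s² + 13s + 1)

Discriminant = 13² - 4×4×1 = 169 - 16 = 153 > 0, so two distinct real poles. Using quadratic formula: s = (-13 ± √153)/(2×4) = (-13 ± √153)/8, with √153 ≈ 12.3693. s₁ ≈ -0.0788, s₂ ≈ -3.1712. Poles: s₁ = -0.0788, s₂ = -3.1712.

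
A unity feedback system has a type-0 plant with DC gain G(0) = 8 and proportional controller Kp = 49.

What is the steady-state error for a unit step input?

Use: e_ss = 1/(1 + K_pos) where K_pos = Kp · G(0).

K_pos = Kp · G(0) = 49 × 8 = 392. e_ss = 1/(1 + 392) = 0.0025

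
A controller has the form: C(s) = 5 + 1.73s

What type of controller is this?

This is a Proportional-Derivative (PD) controller.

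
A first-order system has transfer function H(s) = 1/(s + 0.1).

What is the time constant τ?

For H(s) = 1/(s + 1/τ), the pole is at -1/τ = -0.1, so τ = 1/0.1 = 10 s.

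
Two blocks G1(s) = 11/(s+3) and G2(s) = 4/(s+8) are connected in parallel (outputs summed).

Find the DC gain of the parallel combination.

Parallel: G_eq = G1 + G2. DC gain = G1(0) + G2(0) = 11/3 + 4/8 = 3.6667 + 0.5 = 4.1667.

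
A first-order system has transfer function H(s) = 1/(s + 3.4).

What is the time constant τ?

For H(s) = 1/(s + 1/τ), the pole is at -1/τ = -3.4, so τ = 1/3.4 = 0.2941 s.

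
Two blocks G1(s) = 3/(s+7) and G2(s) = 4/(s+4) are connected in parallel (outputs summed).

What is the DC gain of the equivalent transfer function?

Parallel: G_eq = G1 + G2. DC gain = G1(0) + G2(0) = 3/7 + 4/4 = 0.4286 + 1 = 1.4286.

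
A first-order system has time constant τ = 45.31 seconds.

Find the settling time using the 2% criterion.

For first-order system, 2% settling time ≈ 4τ = 4 × 45.31 = 181.24 s.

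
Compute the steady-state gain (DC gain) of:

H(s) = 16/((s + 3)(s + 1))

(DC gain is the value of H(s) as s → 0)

DC gain = H(0) = 16/(3 × 1) = 16/3 = 5.3333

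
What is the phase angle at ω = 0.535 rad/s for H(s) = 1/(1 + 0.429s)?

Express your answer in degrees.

Phase = -arctan(ωτ) = -arctan(0.535 × 0.429) = -12.9°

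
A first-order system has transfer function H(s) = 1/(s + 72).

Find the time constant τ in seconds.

For H(s) = 1/(s + 1/τ), the pole is at -1/τ = -72, so τ = 1/72 = 0.0139 s.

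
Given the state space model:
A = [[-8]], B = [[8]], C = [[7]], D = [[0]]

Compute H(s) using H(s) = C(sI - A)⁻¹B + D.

(sI - A)⁻¹ = 1/(s + 8). H(s) = 7 × 8/(s + 8) + 0 = 56/(s + 8).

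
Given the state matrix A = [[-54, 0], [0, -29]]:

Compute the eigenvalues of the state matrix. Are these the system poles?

For diagonal matrix, eigenvalues are diagonal entries: λ₁ = -54, λ₂ = -29. Eigenvalues of A = system poles.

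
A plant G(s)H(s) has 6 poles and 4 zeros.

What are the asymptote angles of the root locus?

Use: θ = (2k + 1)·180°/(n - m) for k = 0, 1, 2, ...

n - m = 6 - 4 = 2. Angles: θk = (2k + 1)·180°/2 = 90°, 270°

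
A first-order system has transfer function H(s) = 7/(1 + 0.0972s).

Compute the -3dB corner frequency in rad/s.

Corner frequency = 1/τ = 1/0.0972 = 10.288 rad/s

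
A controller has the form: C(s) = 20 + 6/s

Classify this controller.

This is a Proportional-Integral (PI) controller.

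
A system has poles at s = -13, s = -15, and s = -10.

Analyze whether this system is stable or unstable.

All poles are in the left half-plane. System is stable.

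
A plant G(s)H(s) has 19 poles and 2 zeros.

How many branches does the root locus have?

Root locus has n branches where n = number of poles = 19.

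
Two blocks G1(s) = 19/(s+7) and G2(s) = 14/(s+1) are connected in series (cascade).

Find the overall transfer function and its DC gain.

Series: multiply transfer functions. G_eq = 19/(s+7) × 14/(s+1) = 266/((s+7)(s+1)). DC gain = 266/(7×1) = 38.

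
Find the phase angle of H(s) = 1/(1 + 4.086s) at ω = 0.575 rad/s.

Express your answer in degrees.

Phase = -arctan(ωτ) = -arctan(0.575 × 4.086) = -66.9°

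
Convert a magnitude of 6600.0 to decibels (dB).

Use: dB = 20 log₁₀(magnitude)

dB = 20 log₁₀(6600.0) = 76.4 dB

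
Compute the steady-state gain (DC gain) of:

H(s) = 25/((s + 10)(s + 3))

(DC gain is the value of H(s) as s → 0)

DC gain = H(0) = 25/(10 × 3) = 25/30 = 0.8333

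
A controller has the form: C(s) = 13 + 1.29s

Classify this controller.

This is a Proportional-Derivative (PD) controller.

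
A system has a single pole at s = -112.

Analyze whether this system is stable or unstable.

Pole at s = -112 is in the left half-plane. Stable.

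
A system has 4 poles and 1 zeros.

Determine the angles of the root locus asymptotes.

n - m = 4 - 1 = 3. Angles: θk = (2k + 1)·180°/3 = 60°, 180°, 300°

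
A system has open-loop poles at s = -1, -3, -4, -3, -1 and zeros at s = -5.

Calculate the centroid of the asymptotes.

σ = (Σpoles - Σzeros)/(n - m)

σ = (Σpoles - Σzeros)/(n - m) = (-12 - (-5))/(5 - 1) = -7/4 = -1.75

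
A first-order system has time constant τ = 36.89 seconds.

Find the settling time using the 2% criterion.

For first-order system, 2% settling time ≈ 4τ = 4 × 36.89 = 147.56 s.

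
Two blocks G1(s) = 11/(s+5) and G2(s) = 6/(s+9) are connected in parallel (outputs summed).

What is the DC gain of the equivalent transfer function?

Parallel: G_eq = G1 + G2. DC gain = G1(0) + G2(0) = 11/5 + 6/9 = 2.2 + 0.6667 = 2.8667.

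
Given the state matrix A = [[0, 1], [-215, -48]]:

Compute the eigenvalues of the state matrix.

det(A - λI) = λ² - (-48)λ + 215 = (λ - (-5))(λ - (-43)). Eigenvalues: -5, -43.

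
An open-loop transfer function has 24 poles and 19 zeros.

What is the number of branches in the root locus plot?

Root locus has n branches where n = number of poles = 24.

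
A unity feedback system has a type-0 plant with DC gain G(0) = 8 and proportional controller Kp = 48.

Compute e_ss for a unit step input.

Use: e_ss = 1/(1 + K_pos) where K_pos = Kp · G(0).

K_pos = Kp · G(0) = 48 × 8 = 384. e_ss = 1/(1 + 384) = 0.0026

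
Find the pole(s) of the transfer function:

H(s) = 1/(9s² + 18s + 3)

Discriminant = 18² - 4×9×3 = 324 - 108 = 216 > 0, so two distinct real poles. Using quadratic formula: s = (-18 ± √216)/(2×9) = (-18 ± √216)/18, with √216 ≈ 14.6969. s₁ ≈ -0.1835, s₂ ≈ -1.8165. Poles: s₁ = -0.1835, s₂ = -1.8165.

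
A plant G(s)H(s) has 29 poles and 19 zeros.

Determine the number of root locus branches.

Root locus has n branches where n = number of poles = 29.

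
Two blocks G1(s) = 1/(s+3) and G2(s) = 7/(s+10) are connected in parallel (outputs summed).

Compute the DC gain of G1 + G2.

Parallel: G_eq = G1 + G2. DC gain = G1(0) + G2(0) = 1/3 + 7/10 = 0.3333 + 0.7 = 1.0333.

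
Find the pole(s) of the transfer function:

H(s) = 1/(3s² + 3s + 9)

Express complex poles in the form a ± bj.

Discriminant = 3² - 4×3×9 = 9 - 108 = -99 < 0, so the poles are a complex conjugate pair s = (-3 ± j√99)/(2×3). Real part = -3/(2×3) = -3/6 = -0.5; imaginary part = ±√99/(2×3) ≈ 1.6583. Poles: s = -0.5 ± 1.6583j.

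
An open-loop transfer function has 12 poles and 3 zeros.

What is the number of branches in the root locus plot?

Root locus has n branches where n = number of poles = 12.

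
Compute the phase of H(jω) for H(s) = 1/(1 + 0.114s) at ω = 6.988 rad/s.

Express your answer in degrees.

Phase = -arctan(ωτ) = -arctan(6.988 × 0.114) = -38.5°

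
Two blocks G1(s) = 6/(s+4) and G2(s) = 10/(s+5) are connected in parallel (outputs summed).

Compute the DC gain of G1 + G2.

Parallel: G_eq = G1 + G2. DC gain = G1(0) + G2(0) = 6/4 + 10/5 = 1.5 + 2 = 3.5.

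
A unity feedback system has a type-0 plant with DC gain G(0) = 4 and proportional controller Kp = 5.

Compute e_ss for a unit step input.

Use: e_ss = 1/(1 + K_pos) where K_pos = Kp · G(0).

K_pos = Kp · G(0) = 5 × 4 = 20. e_ss = 1/(1 + 20) = 0.0476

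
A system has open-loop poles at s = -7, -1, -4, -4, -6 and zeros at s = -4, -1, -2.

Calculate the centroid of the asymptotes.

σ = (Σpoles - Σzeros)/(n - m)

σ = (Σpoles - Σzeros)/(n - m) = (-22 - (-7))/(5 - 3) = -15/2 = -7.5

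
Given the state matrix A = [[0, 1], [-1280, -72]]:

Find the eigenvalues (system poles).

det(A - λI) = λ² - (-72)λ + 1280 = (λ - (-32))(λ - (-40)). Eigenvalues: -32, -40.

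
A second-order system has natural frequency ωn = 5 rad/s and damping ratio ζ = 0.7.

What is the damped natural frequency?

ωd = ωn√(1 - ζ²) = 5√(1 - 0.7²) = 3.57 rad/s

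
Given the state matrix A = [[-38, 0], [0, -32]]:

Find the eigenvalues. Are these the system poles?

For diagonal matrix, eigenvalues are diagonal entries: λ₁ = -38, λ₂ = -32. Eigenvalues of A = system poles.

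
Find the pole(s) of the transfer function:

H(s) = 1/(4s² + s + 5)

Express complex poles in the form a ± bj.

Discriminant = 1² - 4×4×5 = 1 - 80 = -79 < 0, so the poles are a complex conjugate pair s = (-1 ± j√79)/(2×4). Real part = -1/(2×4) = -1/8 = -0.125; imaginary part = ±√79/(2×4) ≈ 1.1110. Poles: s = -0.125 ± 1.1110j.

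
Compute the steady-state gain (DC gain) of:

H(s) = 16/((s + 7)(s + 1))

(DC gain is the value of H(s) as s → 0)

DC gain = H(0) = 16/(7 × 1) = 16/7 = 2.2857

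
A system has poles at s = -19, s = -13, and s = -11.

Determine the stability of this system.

All poles are in the left half-plane. System is stable.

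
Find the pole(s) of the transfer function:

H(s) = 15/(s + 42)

Pole is where denominator = 0: s + 42 = 0, so s = -42.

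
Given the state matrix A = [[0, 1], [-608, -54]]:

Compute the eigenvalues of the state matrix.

det(A - λI) = λ² - (-54)λ + 608 = (λ - (-16))(λ - (-38)). Eigenvalues: -16, -38.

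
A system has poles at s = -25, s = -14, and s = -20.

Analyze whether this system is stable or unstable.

All poles are in the left half-plane. System is stable.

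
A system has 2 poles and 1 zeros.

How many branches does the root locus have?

Root locus has n branches where n = number of poles = 2.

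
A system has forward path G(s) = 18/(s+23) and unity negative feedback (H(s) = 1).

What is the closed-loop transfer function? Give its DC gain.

T(s) = G/(1+GH) = [18/(s+23)] / [1 + 18/(s+23)] = 18/(s+23+18) = 18/(s+41). DC gain = 18/41 = 0.4390.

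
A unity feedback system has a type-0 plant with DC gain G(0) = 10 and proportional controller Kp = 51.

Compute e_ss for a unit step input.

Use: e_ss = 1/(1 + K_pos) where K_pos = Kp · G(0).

K_pos = Kp · G(0) = 51 × 10 = 510. e_ss = 1/(1 + 510) = 0.0020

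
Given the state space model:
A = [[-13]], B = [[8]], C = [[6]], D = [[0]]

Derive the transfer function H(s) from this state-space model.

(sI - A)⁻¹ = 1/(s + 13). H(s) = 6 × 8/(s + 13) + 0 = 48/(s + 13).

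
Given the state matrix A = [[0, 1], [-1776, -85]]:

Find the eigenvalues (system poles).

det(A - λI) = λ² - (-85)λ + 1776 = (λ - (-48))(λ - (-37)). Eigenvalues: -48, -37.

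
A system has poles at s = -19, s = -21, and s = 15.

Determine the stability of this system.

Pole(s) at s = 15 are not in the left half-plane. System is unstable.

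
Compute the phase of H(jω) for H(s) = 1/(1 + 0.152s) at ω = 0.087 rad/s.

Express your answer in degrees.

Phase = -arctan(ωτ) = -arctan(0.087 × 0.152) = -0.8°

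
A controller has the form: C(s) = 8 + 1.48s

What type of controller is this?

This is a Proportional-Derivative (PD) controller.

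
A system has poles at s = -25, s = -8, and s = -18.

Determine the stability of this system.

All poles are in the left half-plane. System is stable.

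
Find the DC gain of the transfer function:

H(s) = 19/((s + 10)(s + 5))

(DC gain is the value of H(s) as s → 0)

DC gain = H(0) = 19/(10 × 5) = 19/50 = 0.38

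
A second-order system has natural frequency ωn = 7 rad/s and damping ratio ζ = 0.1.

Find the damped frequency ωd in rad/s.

ωd = ωn√(1 - ζ²) = 7√(1 - 0.1²) = 6.96 rad/s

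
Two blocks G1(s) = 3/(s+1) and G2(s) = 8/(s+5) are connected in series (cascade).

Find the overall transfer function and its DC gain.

Series: multiply transfer functions. G_eq = 3/(s+1) × 8/(s+5) = 24/((s+1)(s+5)). DC gain = 24/(1×5) = 4.8.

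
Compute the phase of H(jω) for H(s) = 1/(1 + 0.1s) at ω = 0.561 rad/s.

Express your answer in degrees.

Phase = -arctan(ωτ) = -arctan(0.561 × 0.1) = -3.2°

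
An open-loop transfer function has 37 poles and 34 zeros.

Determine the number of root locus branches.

Root locus has n branches where n = number of poles = 37.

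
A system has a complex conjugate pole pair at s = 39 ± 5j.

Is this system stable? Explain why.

Real part of poles is 39 (> 0, right half-plane). Unstable.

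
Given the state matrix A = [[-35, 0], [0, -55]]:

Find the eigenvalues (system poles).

For diagonal matrix, eigenvalues are diagonal entries: λ₁ = -35, λ₂ = -55.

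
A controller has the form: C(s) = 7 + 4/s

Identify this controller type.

This is a Proportional-Integral (PI) controller.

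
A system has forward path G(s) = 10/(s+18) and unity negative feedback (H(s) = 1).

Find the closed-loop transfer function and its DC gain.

T(s) = G/(1+GH) = [10/(s+18)] / [1 + 10/(s+18)] = 10/(s+18+10) = 10/(s+28). DC gain = 10/28 = 0.3571.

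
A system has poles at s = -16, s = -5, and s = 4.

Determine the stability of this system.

Pole(s) at s = 4 are not in the left half-plane. System is unstable.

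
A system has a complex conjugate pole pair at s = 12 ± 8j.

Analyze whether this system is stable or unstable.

Real part of poles is 12 (> 0, right half-plane). Unstable.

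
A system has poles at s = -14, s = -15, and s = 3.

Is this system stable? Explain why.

Pole(s) at s = 3 are not in the left half-plane. System is unstable.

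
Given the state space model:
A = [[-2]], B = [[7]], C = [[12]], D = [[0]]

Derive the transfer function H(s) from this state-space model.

(sI - A)⁻¹ = 1/(s + 2). H(s) = 12 × 7/(s + 2) + 0 = 84/(s + 2).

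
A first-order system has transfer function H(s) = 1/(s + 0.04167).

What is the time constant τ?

For H(s) = 1/(s + 1/τ), the pole is at -1/τ = -0.04167, so τ = 1/0.04167 = 24 s.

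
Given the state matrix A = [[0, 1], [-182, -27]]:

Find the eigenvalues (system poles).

det(A - λI) = λ² - (-27)λ + 182 = (λ - (-14))(λ - (-13)). Eigenvalues: -14, -13.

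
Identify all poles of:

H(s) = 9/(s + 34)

Pole is where denominator = 0: s + 34 = 0, so s = -34.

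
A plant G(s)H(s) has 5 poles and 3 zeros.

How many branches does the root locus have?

Root locus has n branches where n = number of poles = 5.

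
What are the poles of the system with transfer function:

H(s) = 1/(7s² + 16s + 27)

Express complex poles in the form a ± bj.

Discriminant = 16² - 4×7×27 = 256 - 756 = -500 < 0, so the poles are a complex conjugate pair s = (-16 ± j√500)/(2×7). Real part = -16/(2×7) = -16/14 ≈ -1.1429; imaginary part = ±√500/(2×7) ≈ 1.5972. Poles: s = -1.1429 ± 1.5972j.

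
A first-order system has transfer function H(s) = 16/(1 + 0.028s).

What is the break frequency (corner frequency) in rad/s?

Corner frequency = 1/τ = 1/0.028 = 35.714 rad/s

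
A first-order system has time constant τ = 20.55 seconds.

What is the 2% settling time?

For first-order system, 2% settling time ≈ 4τ = 4 × 20.55 = 82.2 s.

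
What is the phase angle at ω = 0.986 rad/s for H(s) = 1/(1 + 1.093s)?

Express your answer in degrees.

Phase = -arctan(ωτ) = -arctan(0.986 × 1.093) = -47.1°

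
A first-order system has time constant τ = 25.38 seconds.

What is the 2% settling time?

For first-order system, 2% settling time ≈ 4τ = 4 × 25.38 = 101.52 s.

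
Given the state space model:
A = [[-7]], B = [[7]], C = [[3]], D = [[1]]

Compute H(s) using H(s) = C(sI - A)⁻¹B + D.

(sI - A)⁻¹ = 1/(s + 7). H(s) = 3×7/(s + 7) + 1 = (s + 28)/(s + 7).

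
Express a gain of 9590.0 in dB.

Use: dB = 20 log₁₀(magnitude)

dB = 20 log₁₀(9590.0) = 79.6 dB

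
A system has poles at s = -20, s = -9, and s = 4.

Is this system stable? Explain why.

Pole(s) at s = 4 are not in the left half-plane. System is unstable.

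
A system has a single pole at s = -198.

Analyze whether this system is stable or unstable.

Pole at s = -198 is in the left half-plane. Stable.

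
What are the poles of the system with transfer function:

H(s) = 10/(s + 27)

Pole is where denominator = 0: s + 27 = 0, so s = -27.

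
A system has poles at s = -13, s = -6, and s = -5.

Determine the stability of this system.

All poles are in the left half-plane. System is stable.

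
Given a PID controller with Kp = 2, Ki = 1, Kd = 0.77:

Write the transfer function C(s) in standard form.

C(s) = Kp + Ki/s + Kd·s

Substituting values: C(s) = 2 + 1/s + 0.77s = (0.77s² + 2s + 1)/s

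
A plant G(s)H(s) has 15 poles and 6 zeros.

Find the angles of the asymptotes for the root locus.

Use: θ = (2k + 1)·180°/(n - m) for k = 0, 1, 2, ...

n - m = 15 - 6 = 9. Angles: θk = (2k + 1)·180°/9 = 20°, 60°, 100°, 140°, 180°, 220°, 260°, 300°, 340°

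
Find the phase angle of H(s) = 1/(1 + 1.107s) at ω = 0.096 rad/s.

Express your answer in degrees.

Phase = -arctan(ωτ) = -arctan(0.096 × 1.107) = -6.1°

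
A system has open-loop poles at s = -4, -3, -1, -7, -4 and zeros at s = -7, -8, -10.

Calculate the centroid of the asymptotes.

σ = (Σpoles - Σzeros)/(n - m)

σ = (Σpoles - Σzeros)/(n - m) = (-19 - (-25))/(5 - 3) = 6/2 = 3.0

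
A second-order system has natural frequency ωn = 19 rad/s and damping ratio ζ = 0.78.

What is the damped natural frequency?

ωd = ωn√(1 - ζ²) = 19√(1 - 0.78²) = 11.89 rad/s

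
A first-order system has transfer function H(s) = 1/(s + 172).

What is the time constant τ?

For H(s) = 1/(s + 1/τ), the pole is at -1/τ = -172, so τ = 1/172 = 0.0058 s.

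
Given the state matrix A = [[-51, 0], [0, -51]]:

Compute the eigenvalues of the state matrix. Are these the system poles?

For diagonal matrix, eigenvalues are diagonal entries: λ₁ = -51, λ₂ = -51. Eigenvalues of A = system poles.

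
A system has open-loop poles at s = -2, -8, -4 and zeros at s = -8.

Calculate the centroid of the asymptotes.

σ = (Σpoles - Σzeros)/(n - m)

σ = (Σpoles - Σzeros)/(n - m) = (-14 - (-8))/(3 - 1) = -6/2 = -3.0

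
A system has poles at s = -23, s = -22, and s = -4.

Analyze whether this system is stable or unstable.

All poles are in the left half-plane. System is stable.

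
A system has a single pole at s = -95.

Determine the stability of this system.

Pole at s = -95 is in the left half-plane. Stable.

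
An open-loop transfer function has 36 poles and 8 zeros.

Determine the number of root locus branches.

Root locus has n branches where n = number of poles = 36.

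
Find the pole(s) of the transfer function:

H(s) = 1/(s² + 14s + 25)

Discriminant = 14² - 4×1×25 = 196 - 100 = 96 > 0, so two distinct real poles. Using quadratic formula: s = (-14 ± √96)/(2×1) = (-14 ± √96)/2, with √96 ≈ 9.7980. s₁ ≈ -2.1010, s₂ ≈ -11.8990. Poles: s₁ = -2.1010, s₂ = -11.8990.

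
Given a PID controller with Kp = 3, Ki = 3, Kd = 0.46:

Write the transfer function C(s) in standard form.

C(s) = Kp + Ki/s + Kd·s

Substituting values: C(s) = 3 + 3/s + 0.46s = (0.46s² + 3s + 3)/s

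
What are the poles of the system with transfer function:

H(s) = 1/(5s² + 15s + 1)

Discriminant = 15² - 4×5×1 = 225 - 20 = 205 > 0, so two distinct real poles. Using quadratic formula: s = (-15 ± √205)/(2×5) = (-15 ± √205)/10, with √205 ≈ 14.3178. s₁ ≈ -0.0682, s₂ ≈ -2.9318. Poles: s₁ = -0.0682, s₂ = -2.9318.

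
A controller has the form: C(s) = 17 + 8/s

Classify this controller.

This is a Proportional-Integral (PI) controller.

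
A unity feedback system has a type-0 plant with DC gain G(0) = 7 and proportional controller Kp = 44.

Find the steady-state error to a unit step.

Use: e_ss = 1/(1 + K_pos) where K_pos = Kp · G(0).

K_pos = Kp · G(0) = 44 × 7 = 308. e_ss = 1/(1 + 308) = 0.0032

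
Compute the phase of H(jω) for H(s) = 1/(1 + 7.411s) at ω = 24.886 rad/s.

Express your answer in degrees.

Phase = -arctan(ωτ) = -arctan(24.886 × 7.411) = -89.7°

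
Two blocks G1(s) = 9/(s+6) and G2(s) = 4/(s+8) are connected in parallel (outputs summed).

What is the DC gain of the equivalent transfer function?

Parallel: G_eq = G1 + G2. DC gain = G1(0) + G2(0) = 9/6 + 4/8 = 1.5 + 0.5 = 2.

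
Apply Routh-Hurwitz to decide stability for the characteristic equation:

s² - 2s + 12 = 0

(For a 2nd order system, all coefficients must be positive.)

Coefficients: 1, -2, 12. b=-2 not positive, so system is unstable.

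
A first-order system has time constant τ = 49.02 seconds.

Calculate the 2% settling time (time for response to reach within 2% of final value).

For first-order system, 2% settling time ≈ 4τ = 4 × 49.02 = 196.08 s.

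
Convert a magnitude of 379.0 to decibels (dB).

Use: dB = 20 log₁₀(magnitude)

dB = 20 log₁₀(379.0) = 51.6 dB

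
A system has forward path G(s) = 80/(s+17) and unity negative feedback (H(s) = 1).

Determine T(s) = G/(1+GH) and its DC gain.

T(s) = G/(1+GH) = [80/(s+17)] / [1 + 80/(s+17)] = 80/(s+17+80) = 80/(s+97). DC gain = 80/97 = 0.8247.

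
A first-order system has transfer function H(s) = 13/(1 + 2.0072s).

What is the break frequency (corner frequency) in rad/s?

Corner frequency = 1/τ = 1/2.0072 = 0.498 rad/s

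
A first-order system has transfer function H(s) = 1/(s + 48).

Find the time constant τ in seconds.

For H(s) = 1/(s + 1/τ), the pole is at -1/τ = -48, so τ = 1/48 = 0.0208 s.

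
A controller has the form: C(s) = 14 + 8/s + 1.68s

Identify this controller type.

This is a Proportional-Integral-Derivative (PID) controller.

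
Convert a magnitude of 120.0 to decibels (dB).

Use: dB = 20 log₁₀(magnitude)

dB = 20 log₁₀(120.0) = 41.6 dB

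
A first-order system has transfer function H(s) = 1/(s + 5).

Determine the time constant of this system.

For H(s) = 1/(s + 1/τ), the pole is at -1/τ = -5, so τ = 1/5 = 0.2 s.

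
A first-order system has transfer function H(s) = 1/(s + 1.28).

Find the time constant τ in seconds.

For H(s) = 1/(s + 1/τ), the pole is at -1/τ = -1.28, so τ = 1/1.28 = 0.78125 s.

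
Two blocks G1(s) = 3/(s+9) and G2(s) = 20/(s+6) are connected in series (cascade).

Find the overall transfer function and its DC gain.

Series: multiply transfer functions. G_eq = 3/(s+9) × 20/(s+6) = 60/((s+9)(s+6)). DC gain = 60/(9×6) = 1.1111.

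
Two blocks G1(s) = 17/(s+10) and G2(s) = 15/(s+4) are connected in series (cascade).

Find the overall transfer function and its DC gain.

Series: multiply transfer functions. G_eq = 17/(s+10) × 15/(s+4) = 255/((s+10)(s+4)). DC gain = 255/(10×4) = 6.375.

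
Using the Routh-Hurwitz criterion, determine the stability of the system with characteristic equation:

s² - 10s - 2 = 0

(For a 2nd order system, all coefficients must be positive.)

Coefficients: 1, -10, -2. b=-10, c=-2 not positive, so system is unstable.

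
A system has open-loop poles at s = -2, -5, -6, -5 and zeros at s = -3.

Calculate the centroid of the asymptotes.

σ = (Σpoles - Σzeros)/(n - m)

σ = (Σpoles - Σzeros)/(n - m) = (-18 - (-3))/(4 - 1) = -15/3 = -5.0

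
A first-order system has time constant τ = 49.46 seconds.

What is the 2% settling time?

For first-order system, 2% settling time ≈ 4τ = 4 × 49.46 = 197.84 s.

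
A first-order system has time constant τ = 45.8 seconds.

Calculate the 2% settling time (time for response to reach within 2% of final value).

For first-order system, 2% settling time ≈ 4τ = 4 × 45.8 = 183.2 s.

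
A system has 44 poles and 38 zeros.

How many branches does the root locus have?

Root locus has n branches where n = number of poles = 44.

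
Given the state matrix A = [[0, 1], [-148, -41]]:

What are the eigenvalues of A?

det(A - λI) = λ² - (-41)λ + 148 = (λ - (-37))(λ - (-4)). Eigenvalues: -37, -4.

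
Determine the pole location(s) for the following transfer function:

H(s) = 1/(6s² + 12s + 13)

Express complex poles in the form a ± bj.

Discriminant = 12² - 4×6×13 = 144 - 312 = -168 < 0, so the poles are a complex conjugate pair s = (-12 ± j√168)/(2×6). Real part = -12/(2×6) = -12/12 = -1; imaginary part = ±√168/(2×6) ≈ 1.0801. Poles: s = -1 ± 1.0801j.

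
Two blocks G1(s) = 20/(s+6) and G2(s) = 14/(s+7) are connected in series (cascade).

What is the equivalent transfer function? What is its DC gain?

Series: multiply transfer functions. G_eq = 20/(s+6) × 14/(s+7) = 280/((s+6)(s+7)). DC gain = 280/(6×7) = 6.6667.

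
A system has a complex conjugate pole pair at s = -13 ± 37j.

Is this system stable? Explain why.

Real part of poles is -13 (< 0, left half-plane). Stable.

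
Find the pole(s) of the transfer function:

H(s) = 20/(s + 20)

Pole is where denominator = 0: s + 20 = 0, so s = -20.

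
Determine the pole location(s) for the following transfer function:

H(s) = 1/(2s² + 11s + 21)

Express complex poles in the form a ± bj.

Discriminant = 11² - 4×2×21 = 121 - 168 = -47 < 0, so the poles are a complex conjugate pair s = (-11 ± j√47)/(2×2). Real part = -11/(2×2) = -11/4 = -2.75; imaginary part = ±√47/(2×2) ≈ 1.7139. Poles: s = -2.75 ± 1.7139j.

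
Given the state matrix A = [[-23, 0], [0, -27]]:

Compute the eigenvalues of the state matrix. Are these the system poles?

For diagonal matrix, eigenvalues are diagonal entries: λ₁ = -23, λ₂ = -27. Eigenvalues of A = system poles.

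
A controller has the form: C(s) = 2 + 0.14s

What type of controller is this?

This is a Proportional-Derivative (PD) controller.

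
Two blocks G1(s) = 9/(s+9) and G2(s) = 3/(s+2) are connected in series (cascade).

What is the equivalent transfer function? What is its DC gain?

Series: multiply transfer functions. G_eq = 9/(s+9) × 3/(s+2) = 27/((s+9)(s+2)). DC gain = 27/(9×2) = 1.5.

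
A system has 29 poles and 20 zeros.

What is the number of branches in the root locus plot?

Root locus has n branches where n = number of poles = 29.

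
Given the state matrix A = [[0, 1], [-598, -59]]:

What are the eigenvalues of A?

det(A - λI) = λ² - (-59)λ + 598 = (λ - (-13))(λ - (-46)). Eigenvalues: -13, -46.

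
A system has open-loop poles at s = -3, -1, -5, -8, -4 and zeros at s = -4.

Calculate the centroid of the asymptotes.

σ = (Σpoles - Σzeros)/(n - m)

σ = (Σpoles - Σzeros)/(n - m) = (-21 - (-4))/(5 - 1) = -17/4 = -4.25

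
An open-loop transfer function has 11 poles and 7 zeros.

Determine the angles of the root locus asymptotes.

n - m = 11 - 7 = 4. Angles: θk = (2k + 1)·180°/4 = 45°, 135°, 225°, 315°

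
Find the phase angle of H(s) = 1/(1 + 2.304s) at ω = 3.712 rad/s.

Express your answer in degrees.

Phase = -arctan(ωτ) = -arctan(3.712 × 2.304) = -83.3°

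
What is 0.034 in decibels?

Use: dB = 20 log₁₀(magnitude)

dB = 20 log₁₀(0.034) = -29.4 dB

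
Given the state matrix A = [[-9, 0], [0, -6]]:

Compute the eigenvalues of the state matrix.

For diagonal matrix, eigenvalues are diagonal entries: λ₁ = -9, λ₂ = -6.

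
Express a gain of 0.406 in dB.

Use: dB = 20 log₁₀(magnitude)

dB = 20 log₁₀(0.406) = -7.8 dB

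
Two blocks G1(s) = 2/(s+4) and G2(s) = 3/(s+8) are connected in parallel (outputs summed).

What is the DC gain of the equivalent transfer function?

Parallel: G_eq = G1 + G2. DC gain = G1(0) + G2(0) = 2/4 + 3/8 = 0.5 + 0.375 = 0.875.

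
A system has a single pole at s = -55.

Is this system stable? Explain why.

Pole at s = -55 is in the left half-plane. Stable.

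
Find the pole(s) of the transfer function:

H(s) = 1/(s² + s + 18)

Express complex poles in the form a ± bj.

Discriminant = 1² - 4×1×18 = 1 - 72 = -71 < 0, so the poles are a complex conjugate pair s = (-1 ± j√71)/(2×1). Real part = -1/(2×1) = -1/2 = -0.5; imaginary part = ±√71/(2×1) ≈ 4.2131. Poles: s = -0.5 ± 4.2131j.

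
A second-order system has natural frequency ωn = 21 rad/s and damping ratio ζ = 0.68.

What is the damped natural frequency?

ωd = ωn√(1 - ζ²) = 21√(1 - 0.68²) = 15.4 rad/s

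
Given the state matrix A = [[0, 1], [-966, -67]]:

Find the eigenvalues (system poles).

det(A - λI) = λ² - (-67)λ + 966 = (λ - (-21))(λ - (-46)). Eigenvalues: -21, -46.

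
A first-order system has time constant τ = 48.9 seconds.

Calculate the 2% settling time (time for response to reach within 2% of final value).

For first-order system, 2% settling time ≈ 4τ = 4 × 48.9 = 195.6 s.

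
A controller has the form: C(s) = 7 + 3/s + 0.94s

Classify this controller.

This is a Proportional-Integral-Derivative (PID) controller.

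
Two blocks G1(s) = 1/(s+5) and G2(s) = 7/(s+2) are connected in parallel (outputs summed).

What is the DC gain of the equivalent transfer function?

Parallel: G_eq = G1 + G2. DC gain = G1(0) + G2(0) = 1/5 + 7/2 = 0.2 + 3.5 = 3.7.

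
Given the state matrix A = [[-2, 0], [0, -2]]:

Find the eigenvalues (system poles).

For diagonal matrix, eigenvalues are diagonal entries: λ₁ = -2, λ₂ = -2.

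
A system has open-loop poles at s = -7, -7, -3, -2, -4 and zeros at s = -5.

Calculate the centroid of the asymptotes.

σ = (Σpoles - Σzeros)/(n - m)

σ = (Σpoles - Σzeros)/(n - m) = (-23 - (-5))/(5 - 1) = -18/4 = -4.5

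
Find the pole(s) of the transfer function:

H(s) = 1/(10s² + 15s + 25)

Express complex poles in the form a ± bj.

Discriminant = 15² - 4×10×25 = 225 - 1000 = -775 < 0, so the poles are a complex conjugate pair s = (-15 ± j√775)/(2×10). Real part = -15/(2×10) = -15/20 = -0.75; imaginary part = ±√775/(2×10) ≈ 1.3919. Poles: s = -0.75 ± 1.3919j.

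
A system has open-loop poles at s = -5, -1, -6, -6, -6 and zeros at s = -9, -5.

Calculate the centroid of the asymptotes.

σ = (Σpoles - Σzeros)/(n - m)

σ = (Σpoles - Σzeros)/(n - m) = (-24 - (-14))/(5 - 2) = -10/3 = -3.33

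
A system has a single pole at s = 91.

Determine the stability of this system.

Pole at s = 91 is in the right half-plane. Unstable.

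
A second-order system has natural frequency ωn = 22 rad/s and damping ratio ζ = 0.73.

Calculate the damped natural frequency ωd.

ωd = ωn√(1 - ζ²) = 22√(1 - 0.73²) = 15.04 rad/s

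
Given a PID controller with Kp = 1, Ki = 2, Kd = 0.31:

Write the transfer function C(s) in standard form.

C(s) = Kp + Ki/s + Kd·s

Substituting values: C(s) = 1 + 2/s + 0.31s = (0.31s² + s + 2)/s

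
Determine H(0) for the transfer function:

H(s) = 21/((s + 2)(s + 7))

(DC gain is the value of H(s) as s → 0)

DC gain = H(0) = 21/(2 × 7) = 21/14 = 1.5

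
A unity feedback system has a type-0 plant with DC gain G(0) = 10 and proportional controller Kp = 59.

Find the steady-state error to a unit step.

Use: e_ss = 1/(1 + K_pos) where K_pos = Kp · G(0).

K_pos = Kp · G(0) = 59 × 10 = 590. e_ss = 1/(1 + 590) = 0.0017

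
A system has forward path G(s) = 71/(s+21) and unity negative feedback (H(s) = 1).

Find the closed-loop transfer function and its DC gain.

T(s) = G/(1+GH) = [71/(s+21)] / [1 + 71/(s+21)] = 71/(s+21+71) = 71/(s+92). DC gain = 71/92 = 0.7717.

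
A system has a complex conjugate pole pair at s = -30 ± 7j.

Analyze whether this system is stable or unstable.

Real part of poles is -30 (< 0, left half-plane). Stable.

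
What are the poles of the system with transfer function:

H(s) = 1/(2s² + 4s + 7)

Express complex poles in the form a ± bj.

Discriminant = 4² - 4×2×7 = 16 - 56 = -40 < 0, so the poles are a complex conjugate pair s = (-4 ± j√40)/(2×2). Real part = -4/(2×2) = -4/4 = -1; imaginary part = ±√40/(2×2) ≈ 1.5811. Poles: s = -1 ± 1.5811j.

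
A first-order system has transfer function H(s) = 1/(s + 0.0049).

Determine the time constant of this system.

For H(s) = 1/(s + 1/τ), the pole is at -1/τ = -0.0049, so τ = 1/0.0049 = 204.1 s.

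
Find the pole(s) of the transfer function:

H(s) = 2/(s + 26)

Pole is where denominator = 0: s + 26 = 0, so s = -26.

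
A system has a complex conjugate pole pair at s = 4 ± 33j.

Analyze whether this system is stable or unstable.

Real part of poles is 4 (> 0, right half-plane). Unstable.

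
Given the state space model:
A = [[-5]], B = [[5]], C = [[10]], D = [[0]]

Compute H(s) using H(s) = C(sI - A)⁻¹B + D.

(sI - A)⁻¹ = 1/(s + 5). H(s) = 10 × 5/(s + 5) + 0 = 50/(s + 5).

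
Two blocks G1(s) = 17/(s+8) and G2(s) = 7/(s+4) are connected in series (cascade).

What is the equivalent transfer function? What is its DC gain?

Series: multiply transfer functions. G_eq = 17/(s+8) × 7/(s+4) = 119/((s+8)(s+4)). DC gain = 119/(8×4) = 3.71875.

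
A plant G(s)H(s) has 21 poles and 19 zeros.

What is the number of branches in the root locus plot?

Root locus has n branches where n = number of poles = 21.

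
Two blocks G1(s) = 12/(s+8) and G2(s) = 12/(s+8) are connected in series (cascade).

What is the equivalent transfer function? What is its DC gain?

Series: multiply transfer functions. G_eq = 12/(s+8) × 12/(s+8) = 144/((s+8)(s+8)). DC gain = 144/(8×8) = 2.25.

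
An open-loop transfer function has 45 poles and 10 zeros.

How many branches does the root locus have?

Root locus has n branches where n = number of poles = 45.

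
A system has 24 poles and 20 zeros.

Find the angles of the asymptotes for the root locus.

n - m = 24 - 20 = 4. Angles: θk = (2k + 1)·180°/4 = 45°, 135°, 225°, 315°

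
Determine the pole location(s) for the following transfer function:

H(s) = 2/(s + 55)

Pole is where denominator = 0: s + 55 = 0, so s = -55.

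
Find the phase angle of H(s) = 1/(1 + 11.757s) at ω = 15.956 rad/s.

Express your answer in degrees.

Phase = -arctan(ωτ) = -arctan(15.956 × 11.757) = -89.7°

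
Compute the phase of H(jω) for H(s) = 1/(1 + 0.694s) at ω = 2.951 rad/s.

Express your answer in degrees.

Phase = -arctan(ωτ) = -arctan(2.951 × 0.694) = -64.0°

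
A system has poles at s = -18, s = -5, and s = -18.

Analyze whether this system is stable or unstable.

All poles are in the left half-plane. System is stable.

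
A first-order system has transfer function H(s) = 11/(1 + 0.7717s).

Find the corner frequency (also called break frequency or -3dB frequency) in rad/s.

Corner frequency = 1/τ = 1/0.7717 = 1.296 rad/s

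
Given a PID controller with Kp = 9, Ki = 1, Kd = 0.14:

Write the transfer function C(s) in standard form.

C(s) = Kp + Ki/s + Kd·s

Substituting values: C(s) = 9 + 1/s + 0.14s = (0.14s² + 9s + 1)/s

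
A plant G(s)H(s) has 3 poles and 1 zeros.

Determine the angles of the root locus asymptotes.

n - m = 3 - 1 = 2. Angles: θk = (2k + 1)·180°/2 = 90°, 270°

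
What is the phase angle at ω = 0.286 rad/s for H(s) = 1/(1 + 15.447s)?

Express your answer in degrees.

Phase = -arctan(ωτ) = -arctan(0.286 × 15.447) = -77.2°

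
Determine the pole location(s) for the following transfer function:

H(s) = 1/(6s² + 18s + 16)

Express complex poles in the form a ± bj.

Discriminant = 18² - 4×6×16 = 324 - 384 = -60 < 0, so the poles are a complex conjugate pair s = (-18 ± j√60)/(2×6). Real part = -18/(2×6) = -18/12 = -1.5; imaginary part = ±√60/(2×6) ≈ 0.6455. Poles: s = -1.5 ± 0.6455j.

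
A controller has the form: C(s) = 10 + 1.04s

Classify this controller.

This is a Proportional-Derivative (PD) controller.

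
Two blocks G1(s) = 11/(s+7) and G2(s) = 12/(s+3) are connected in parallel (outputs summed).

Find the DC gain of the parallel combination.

Parallel: G_eq = G1 + G2. DC gain = G1(0) + G2(0) = 11/7 + 12/3 = 1.5714 + 4 = 5.5714.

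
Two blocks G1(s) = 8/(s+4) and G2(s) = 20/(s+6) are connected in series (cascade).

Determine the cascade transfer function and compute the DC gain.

Series: multiply transfer functions. G_eq = 8/(s+4) × 20/(s+6) = 160/((s+4)(s+6)). DC gain = 160/(4×6) = 6.6667.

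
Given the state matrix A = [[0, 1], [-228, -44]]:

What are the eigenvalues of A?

det(A - λI) = λ² - (-44)λ + 228 = (λ - (-38))(λ - (-6)). Eigenvalues: -38, -6.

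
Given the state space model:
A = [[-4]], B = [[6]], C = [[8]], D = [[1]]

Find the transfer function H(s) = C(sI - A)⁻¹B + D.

(sI - A)⁻¹ = 1/(s + 4). H(s) = 8×6/(s + 4) + 1 = (s + 52)/(s + 4).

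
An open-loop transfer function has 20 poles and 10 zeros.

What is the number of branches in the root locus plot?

Root locus has n branches where n = number of poles = 20.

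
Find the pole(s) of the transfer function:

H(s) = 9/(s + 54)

Pole is where denominator = 0: s + 54 = 0, so s = -54.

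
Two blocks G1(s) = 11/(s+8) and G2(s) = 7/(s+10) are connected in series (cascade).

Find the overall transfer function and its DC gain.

Series: multiply transfer functions. G_eq = 11/(s+8) × 7/(s+10) = 77/((s+8)(s+10)). DC gain = 77/(8×10) = 0.9625.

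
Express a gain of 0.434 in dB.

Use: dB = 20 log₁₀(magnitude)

dB = 20 log₁₀(0.434) = -7.3 dB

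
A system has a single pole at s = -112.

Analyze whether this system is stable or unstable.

Pole at s = -112 is in the left half-plane. Stable.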